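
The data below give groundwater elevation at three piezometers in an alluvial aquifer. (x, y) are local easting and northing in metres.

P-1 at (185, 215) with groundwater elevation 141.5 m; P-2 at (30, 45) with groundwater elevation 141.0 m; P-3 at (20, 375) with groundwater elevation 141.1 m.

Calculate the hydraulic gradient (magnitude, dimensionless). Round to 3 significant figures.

0.00283

With h = a·x + b·y + c and P-1 as origin, the differences give:
  (-155)·a + (-170)·b = -0.5
  (-165)·a + 160·b = -0.4
Eliminate b (×160 and ×(-170), subtract): -52850·a = -148.00 → a = ∂h/∂x = +0.002800
Back-substitute: b = ∂h/∂y = +0.0003879.
|∇h| = √(0.002800² + 0.0003879²) = 0.002827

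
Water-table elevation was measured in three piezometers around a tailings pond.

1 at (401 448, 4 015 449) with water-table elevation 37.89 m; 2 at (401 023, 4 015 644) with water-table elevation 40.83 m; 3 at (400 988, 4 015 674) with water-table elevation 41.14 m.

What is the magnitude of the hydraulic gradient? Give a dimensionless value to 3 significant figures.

With h = a·x + b·y + c and 1 as origin, the differences give:
  (-425)·a + 195·b = +2.94
  (-460)·a + 225·b = +3.25
Eliminate b (×225 and ×195, subtract): -5925·a = 27.750 → a = ∂h/∂x = -0.004684
Back-substitute: b = ∂h/∂y = +0.004869.
|∇h| = √(-0.004684² + 0.004869²) = 0.006756

0.00676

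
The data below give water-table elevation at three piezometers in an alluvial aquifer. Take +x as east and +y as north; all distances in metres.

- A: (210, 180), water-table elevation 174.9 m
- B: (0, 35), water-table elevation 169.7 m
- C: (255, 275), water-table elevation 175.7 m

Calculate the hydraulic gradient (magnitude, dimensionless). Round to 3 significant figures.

0.0286

Differences from A: to B (Δx, Δy, Δh) = (-210, -145, -5.2); to C = (45, 95, +0.8).
Solve a·Δx + b·Δy = Δh: det = (-210)·95 − 45·(-145) = -13425.
∂h/∂x = [(-5.2)·95 − (+0.8)·(-145)] / -13425 = +0.02816
∂h/∂y = [(-210)·(+0.8) − 45·(-5.2)] / -13425 = -0.004916
|∇h| = √(0.02816² + -0.004916²) = 0.02859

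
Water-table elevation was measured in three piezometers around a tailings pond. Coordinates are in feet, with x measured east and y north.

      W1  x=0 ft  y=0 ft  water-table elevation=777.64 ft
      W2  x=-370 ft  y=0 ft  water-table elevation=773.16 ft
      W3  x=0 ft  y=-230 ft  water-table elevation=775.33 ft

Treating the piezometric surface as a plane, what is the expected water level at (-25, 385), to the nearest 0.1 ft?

781.2 ft

∂h/∂x = (773.16 − 777.64) / (-370 − 0) = +0.01211
∂h/∂y = (775.33 − 777.64) / (-230 − 0) = +0.01004
h(-25, 385) = 777.64 + (+0.01211)·(-25) + (+0.01004)·(385) = 777.64 -0.303 +3.867 = 781.204 ft.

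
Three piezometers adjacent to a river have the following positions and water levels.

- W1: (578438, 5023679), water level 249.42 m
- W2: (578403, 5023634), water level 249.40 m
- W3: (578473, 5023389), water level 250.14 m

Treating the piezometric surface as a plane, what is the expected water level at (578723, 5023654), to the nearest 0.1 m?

250.4 m

With h = a·x + b·y + c and W1 as origin, the differences give:
  (-35)·a + (-45)·b = -0.02
  35·a + (-290)·b = +0.72
Eliminate b (×(-290) and ×(-45), subtract): 11725·a = 38.200 → a = ∂h/∂x = +0.003258
Back-substitute: b = ∂h/∂y = -0.002090.
h(578723, 5023654) = 249.42 + (+0.003258)·(285) + (-0.002090)·(-25) = 249.42 +0.929 +0.052 = 250.401 m.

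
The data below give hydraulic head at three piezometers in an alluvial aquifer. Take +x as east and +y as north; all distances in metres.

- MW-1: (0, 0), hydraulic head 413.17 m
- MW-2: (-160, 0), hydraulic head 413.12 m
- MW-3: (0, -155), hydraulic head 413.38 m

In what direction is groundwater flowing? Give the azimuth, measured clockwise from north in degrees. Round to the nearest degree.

347°

∂h/∂x = (413.12 − 413.17) / (-160 − 0) = +0.0003125
∂h/∂y = (413.38 − 413.17) / (-155 − 0) = -0.001355
Flow direction (−∇h) has components (-0.0003125 E, +0.001355 N).
Azimuth = atan2(E, N) = atan2(-0.0003125, +0.001355) = 347.0° ≈ 347°.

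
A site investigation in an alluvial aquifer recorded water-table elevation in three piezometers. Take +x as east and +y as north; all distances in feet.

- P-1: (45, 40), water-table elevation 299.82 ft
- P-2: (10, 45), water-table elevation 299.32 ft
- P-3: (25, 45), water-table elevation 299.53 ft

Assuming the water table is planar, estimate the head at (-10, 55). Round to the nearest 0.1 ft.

299.0 ft

Differences from P-1: to P-2 (Δx, Δy, Δh) = (-35, 5, -0.50); to P-3 = (-20, 5, -0.29).
Solve a·Δx + b·Δy = Δh: det = (-35)·5 − (-20)·5 = -75.
∂h/∂x = [(-0.50)·5 − (-0.29)·5] / -75 = +0.01400
∂h/∂y = [(-35)·(-0.29) − (-20)·(-0.50)] / -75 = -0.002000
h(-10, 55) = 299.82 + (+0.01400)·(-55) + (-0.002000)·(15) = 299.82 -0.770 -0.030 = 299.020 ft.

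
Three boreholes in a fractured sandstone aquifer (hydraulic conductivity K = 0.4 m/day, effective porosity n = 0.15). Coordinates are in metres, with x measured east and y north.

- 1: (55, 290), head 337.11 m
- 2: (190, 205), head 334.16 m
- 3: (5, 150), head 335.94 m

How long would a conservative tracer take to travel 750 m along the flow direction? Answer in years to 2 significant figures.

41 years

Differences from 1: to 2 (Δx, Δy, Δh) = (135, -85, -2.95); to 3 = (-50, -140, -1.17).
Determinant of the coordinate differences = 135·(-140) − (-50)·(-85) = -23150.
∂h/∂x = [(-2.95)·(-140) − (-1.17)·(-85)] / -23150 = -0.01354
∂h/∂y = [135·(-1.17) − (-50)·(-2.95)] / -23150 = +0.01319
|∇h| = √(-0.01354² + 0.01319²) = 0.0189
Seepage velocity v = K·i/n = 0.4 × 0.0189 / 0.15 = 0.0504 m/day.
t = 750 / 0.0504 = 1.488e+04 days = 40.7 years.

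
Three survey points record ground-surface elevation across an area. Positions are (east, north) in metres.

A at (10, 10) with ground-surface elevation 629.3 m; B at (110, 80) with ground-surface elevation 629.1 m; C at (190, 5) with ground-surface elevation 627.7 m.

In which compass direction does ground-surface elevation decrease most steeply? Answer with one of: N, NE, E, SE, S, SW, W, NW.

SE

With z = a·x + b·y + c and A as origin, the differences give:
  100·a + 70·b = -0.2
  180·a + (-5)·b = -1.6
Eliminate b (×(-5) and ×70, subtract): -13100·a = 113.00 → a = ∂z/∂x = -0.008626
Back-substitute: b = ∂z/∂y = +0.009466.
Steepest decrease is along −∇f = (+0.008626 E, -0.009466 N) → southeast.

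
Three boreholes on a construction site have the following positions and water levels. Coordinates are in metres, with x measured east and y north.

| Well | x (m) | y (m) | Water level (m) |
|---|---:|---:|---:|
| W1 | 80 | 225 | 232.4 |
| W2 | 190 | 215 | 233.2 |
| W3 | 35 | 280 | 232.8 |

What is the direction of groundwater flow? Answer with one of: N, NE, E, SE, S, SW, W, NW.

SW

Taking W1 as reference: W2−W1 = (110, -10, +0.8); W3−W1 = (-45, 55, +0.4).
Solve a·Δx + b·Δy = Δh: det = 110·55 − (-45)·(-10) = 5600.
∂h/∂x = [(+0.8)·55 − (+0.4)·(-10)] / 5600 = +0.008571
∂h/∂y = [110·(+0.4) − (-45)·(+0.8)] / 5600 = +0.01429
Flow = −∇h = (-0.008571 east, -0.01429 north), which points southwest.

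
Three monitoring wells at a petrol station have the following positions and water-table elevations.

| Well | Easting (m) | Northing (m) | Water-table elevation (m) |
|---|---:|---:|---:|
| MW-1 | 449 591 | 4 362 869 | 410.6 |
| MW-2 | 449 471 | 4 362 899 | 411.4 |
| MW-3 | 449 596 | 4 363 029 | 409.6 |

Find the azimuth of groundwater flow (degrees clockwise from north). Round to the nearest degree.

Taking MW-1 as reference: MW-2−MW-1 = (-120, 30, +0.8); MW-3−MW-1 = (5, 160, -1.0).
Determinant of the coordinate differences = (-120)·160 − 5·30 = -19350.
∂h/∂x = [(+0.8)·160 − (-1.0)·30] / -19350 = -0.008165
∂h/∂y = [(-120)·(-1.0) − 5·(+0.8)] / -19350 = -0.005995
Flow direction (−∇h) has components (+0.008165 E, +0.005995 N).
Azimuth = atan2(E, N) = atan2(+0.008165, +0.005995) = 53.7° ≈ 054°.

054°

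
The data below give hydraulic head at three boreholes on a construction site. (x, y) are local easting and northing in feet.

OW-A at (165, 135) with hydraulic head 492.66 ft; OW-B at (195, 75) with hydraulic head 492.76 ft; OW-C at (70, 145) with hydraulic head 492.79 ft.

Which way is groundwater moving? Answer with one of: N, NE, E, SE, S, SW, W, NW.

Three-point gradient (reference OW-A): Δ to OW-B = (30, -60, +0.10), Δ to OW-C = (-95, 10, +0.13).
∂h/∂x = -0.001630, ∂h/∂y = -0.002481 (det = -5400).
Flow = −∇h = (+0.001630 east, +0.002481 north), which points northeast.

NE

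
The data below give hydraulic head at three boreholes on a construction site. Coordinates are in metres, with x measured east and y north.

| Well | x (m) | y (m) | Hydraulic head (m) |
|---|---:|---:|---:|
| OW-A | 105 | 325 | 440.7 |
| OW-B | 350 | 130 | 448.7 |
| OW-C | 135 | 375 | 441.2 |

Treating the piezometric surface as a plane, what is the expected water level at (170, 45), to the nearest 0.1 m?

444.3 m

Differences from OW-A: to OW-B (Δx, Δy, Δh) = (245, -195, +8.0); to OW-C = (30, 50, +0.5).
Solve a·Δx + b·Δy = Δh: det = 245·50 − 30·(-195) = 18100.
∂h/∂x = [(+8.0)·50 − (+0.5)·(-195)] / 18100 = +0.02749
∂h/∂y = [245·(+0.5) − 30·(+8.0)] / 18100 = -0.006492
h(170, 45) = 440.7 + (+0.02749)·(65) + (-0.006492)·(-280) = 440.7 +1.787 +1.818 = 444.304 m.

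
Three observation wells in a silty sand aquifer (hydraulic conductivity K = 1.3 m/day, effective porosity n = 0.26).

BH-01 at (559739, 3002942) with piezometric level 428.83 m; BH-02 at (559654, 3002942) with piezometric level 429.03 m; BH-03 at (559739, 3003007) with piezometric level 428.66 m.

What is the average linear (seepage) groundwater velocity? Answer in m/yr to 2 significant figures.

6.4 m/yr

∂h/∂x = (429.03 − 428.83) / (559654 − 559739) = -0.002353
∂h/∂y = (428.66 − 428.83) / (3003007 − 3002942) = -0.002615
|∇h| = √(-0.002353² + -0.002615²) = 0.003518
Seepage velocity v = K·i/n = 1.3 × 0.003518 / 0.26 = 0.01759 m/day = 6.425 m/yr.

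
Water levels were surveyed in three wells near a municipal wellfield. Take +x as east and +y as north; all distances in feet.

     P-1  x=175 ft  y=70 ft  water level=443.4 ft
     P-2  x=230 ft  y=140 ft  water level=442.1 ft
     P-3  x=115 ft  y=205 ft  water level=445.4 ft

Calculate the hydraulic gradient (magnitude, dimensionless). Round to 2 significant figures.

With h = a·x + b·y + c and P-1 as origin, the differences give:
  55·a + 70·b = -1.3
  (-60)·a + 135·b = +2.0
Eliminate b (×135 and ×70, subtract): 11625·a = -315.50 → a = ∂h/∂x = -0.02714
Back-substitute: b = ∂h/∂y = +0.002753.
|∇h| = √(-0.02714² + 0.002753²) = 0.02728

0.027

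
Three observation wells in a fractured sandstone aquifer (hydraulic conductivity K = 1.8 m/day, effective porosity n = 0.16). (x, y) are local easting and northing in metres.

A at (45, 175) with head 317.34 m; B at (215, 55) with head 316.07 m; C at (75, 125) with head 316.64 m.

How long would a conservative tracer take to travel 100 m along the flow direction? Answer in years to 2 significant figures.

1.4 years

Differences from A: to B (Δx, Δy, Δh) = (170, -120, -1.27); to C = (30, -50, -0.70).
Solve a·Δx + b·Δy = Δh: det = 170·(-50) − 30·(-120) = -4900.
∂h/∂x = [(-1.27)·(-50) − (-0.70)·(-120)] / -4900 = +0.004184
∂h/∂y = [170·(-0.70) − 30·(-1.27)] / -4900 = +0.01651
|∇h| = √(0.004184² + 0.01651²) = 0.01703
Seepage velocity v = K·i/n = 1.8 × 0.01703 / 0.16 = 0.1916 m/day.
t = 100 / 0.1916 = 521.9 days = 1.43 years.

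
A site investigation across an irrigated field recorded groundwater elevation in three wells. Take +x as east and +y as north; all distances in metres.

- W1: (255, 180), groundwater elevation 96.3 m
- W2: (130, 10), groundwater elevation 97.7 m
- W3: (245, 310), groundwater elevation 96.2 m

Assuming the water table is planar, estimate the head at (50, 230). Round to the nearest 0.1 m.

98.1 m

With h = a·x + b·y + c and W1 as origin, the differences give:
  (-125)·a + (-170)·b = +1.4
  (-10)·a + 130·b = -0.1
Eliminate b (×130 and ×(-170), subtract): -17950·a = 165.00 → a = ∂h/∂x = -0.009192
Back-substitute: b = ∂h/∂y = -0.001476.
h(50, 230) = 96.3 + (-0.009192)·(-205) + (-0.001476)·(50) = 96.3 +1.884 -0.074 = 98.111 m.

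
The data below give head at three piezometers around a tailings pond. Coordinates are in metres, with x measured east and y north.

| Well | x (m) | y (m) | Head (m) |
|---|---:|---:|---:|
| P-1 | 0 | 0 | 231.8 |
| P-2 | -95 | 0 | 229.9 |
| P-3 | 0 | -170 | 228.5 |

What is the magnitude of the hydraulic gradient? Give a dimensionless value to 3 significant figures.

∂h/∂x = (229.9 − 231.8) / (-95 − 0) = +0.02000
∂h/∂y = (228.5 − 231.8) / (-170 − 0) = +0.01941
|∇h| = √(0.02000² + 0.01941²) = 0.02787

0.0279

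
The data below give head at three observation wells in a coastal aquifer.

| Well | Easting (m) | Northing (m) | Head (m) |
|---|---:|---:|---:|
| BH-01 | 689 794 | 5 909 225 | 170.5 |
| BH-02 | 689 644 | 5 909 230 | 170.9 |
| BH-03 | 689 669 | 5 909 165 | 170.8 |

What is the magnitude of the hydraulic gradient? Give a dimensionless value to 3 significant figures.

0.00270

Taking BH-01 as reference: BH-02−BH-01 = (-150, 5, +0.4); BH-03−BH-01 = (-125, -60, +0.3).
Solve a·Δx + b·Δy = Δh: det = (-150)·(-60) − (-125)·5 = 9625.
∂h/∂x = [(+0.4)·(-60) − (+0.3)·5] / 9625 = -0.002649
∂h/∂y = [(-150)·(+0.3) − (-125)·(+0.4)] / 9625 = +0.0005195
|∇h| = √(-0.002649² + 0.0005195²) = 0.002699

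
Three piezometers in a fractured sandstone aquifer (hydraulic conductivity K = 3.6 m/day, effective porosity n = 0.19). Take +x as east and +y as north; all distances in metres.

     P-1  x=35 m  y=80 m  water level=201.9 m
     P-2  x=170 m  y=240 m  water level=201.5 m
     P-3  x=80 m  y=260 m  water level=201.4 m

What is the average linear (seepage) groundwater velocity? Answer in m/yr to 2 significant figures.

Differences from P-1: to P-2 (Δx, Δy, Δh) = (135, 160, -0.4); to P-3 = (45, 180, -0.5).
Solve a·Δx + b·Δy = Δh: det = 135·180 − 45·160 = 17100.
∂h/∂x = [(-0.4)·180 − (-0.5)·160] / 17100 = +0.0004678
∂h/∂y = [135·(-0.5) − 45·(-0.4)] / 17100 = -0.002895
|∇h| = √(0.0004678² + -0.002895²) = 0.002933
Seepage velocity v = K·i/n = 3.6 × 0.002933 / 0.19 = 0.05557 m/day = 20.3 m/yr.

20 m/yr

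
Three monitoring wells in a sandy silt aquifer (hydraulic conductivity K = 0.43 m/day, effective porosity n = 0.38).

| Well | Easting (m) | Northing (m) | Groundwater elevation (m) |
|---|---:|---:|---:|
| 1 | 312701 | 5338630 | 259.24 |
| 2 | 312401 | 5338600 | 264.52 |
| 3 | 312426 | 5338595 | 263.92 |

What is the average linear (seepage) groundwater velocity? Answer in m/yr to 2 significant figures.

12 m/yr

With h = a·x + b·y + c and 1 as origin, the differences give:
  (-300)·a + (-30)·b = +5.28
  (-275)·a + (-35)·b = +4.68
Eliminate b (×(-35) and ×(-30), subtract): 2250·a = -44.400 → a = ∂h/∂x = -0.01973
Back-substitute: b = ∂h/∂y = +0.02133.
|∇h| = √(-0.01973² + 0.02133²) = 0.02906
Seepage velocity v = K·i/n = 0.43 × 0.02906 / 0.38 = 0.03288 m/day = 12.01 m/yr.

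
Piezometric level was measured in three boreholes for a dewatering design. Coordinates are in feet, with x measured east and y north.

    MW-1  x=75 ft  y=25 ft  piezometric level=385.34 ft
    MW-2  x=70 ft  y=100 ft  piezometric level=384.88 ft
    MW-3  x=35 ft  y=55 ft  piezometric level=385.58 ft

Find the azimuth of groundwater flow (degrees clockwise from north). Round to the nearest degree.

Differences from MW-1: to MW-2 (Δx, Δy, Δh) = (-5, 75, -0.46); to MW-3 = (-40, 30, +0.24).
Solve a·Δx + b·Δy = Δh: det = (-5)·30 − (-40)·75 = 2850.
∂h/∂x = [(-0.46)·30 − (+0.24)·75] / 2850 = -0.01116
∂h/∂y = [(-5)·(+0.24) − (-40)·(-0.46)] / 2850 = -0.006877
Flow direction (−∇h) has components (+0.01116 E, +0.006877 N).
Azimuth = atan2(E, N) = atan2(+0.01116, +0.006877) = 58.4° ≈ 058°.

058°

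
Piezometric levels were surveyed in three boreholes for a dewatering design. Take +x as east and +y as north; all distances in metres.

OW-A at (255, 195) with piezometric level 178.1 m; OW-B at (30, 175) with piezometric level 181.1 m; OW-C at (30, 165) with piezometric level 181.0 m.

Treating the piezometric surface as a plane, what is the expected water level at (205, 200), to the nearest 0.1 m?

Three-point gradient (reference OW-A): Δ to OW-B = (-225, -20, +3.0), Δ to OW-C = (-225, -30, +2.9).
∂h/∂x = -0.01422, ∂h/∂y = +0.010000 (det = 2250).
h(205, 200) = 178.1 + (-0.01422)·(-50) + (+0.010000)·(5) = 178.1 +0.711 +0.050 = 178.861 m.

178.9 m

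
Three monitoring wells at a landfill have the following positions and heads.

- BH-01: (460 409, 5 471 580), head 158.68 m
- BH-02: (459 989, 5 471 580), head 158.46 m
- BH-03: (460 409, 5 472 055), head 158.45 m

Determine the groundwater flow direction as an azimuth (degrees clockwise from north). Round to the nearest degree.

313°

∂h/∂x = (158.46 − 158.68) / (459989 − 460409) = +0.0005238
∂h/∂y = (158.45 − 158.68) / (5472055 − 5471580) = -0.0004842
Flow direction (−∇h) has components (-0.0005238 E, +0.0004842 N).
Azimuth = atan2(E, N) = atan2(-0.0005238, +0.0004842) = 312.8° ≈ 313°.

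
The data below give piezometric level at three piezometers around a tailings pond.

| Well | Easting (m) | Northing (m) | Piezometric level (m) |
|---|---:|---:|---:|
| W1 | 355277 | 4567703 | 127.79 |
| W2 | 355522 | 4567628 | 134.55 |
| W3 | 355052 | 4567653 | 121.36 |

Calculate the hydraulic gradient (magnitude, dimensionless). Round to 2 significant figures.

With h = a·x + b·y + c and W1 as origin, the differences give:
  245·a + (-75)·b = +6.76
  (-225)·a + (-50)·b = -6.43
Eliminate b (×(-50) and ×(-75), subtract): -29125·a = -820.250 → a = ∂h/∂x = +0.02816
Back-substitute: b = ∂h/∂y = +0.001866.
|∇h| = √(0.02816² + 0.001866²) = 0.02822

0.028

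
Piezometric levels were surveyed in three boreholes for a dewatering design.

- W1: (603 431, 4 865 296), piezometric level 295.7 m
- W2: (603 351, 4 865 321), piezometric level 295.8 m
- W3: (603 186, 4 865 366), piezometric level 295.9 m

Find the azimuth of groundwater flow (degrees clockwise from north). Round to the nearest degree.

With h = a·x + b·y + c and W1 as origin, the differences give:
  (-80)·a + 25·b = +0.1
  (-245)·a + 70·b = +0.2
Eliminate b (×70 and ×25, subtract): 525·a = 2.00 → a = ∂h/∂x = +0.003810
Back-substitute: b = ∂h/∂y = +0.01619.
Flow direction (−∇h) has components (-0.003810 E, -0.01619 N).
Azimuth = atan2(E, N) = atan2(-0.003810, -0.01619) = 193.2° ≈ 193°.

193°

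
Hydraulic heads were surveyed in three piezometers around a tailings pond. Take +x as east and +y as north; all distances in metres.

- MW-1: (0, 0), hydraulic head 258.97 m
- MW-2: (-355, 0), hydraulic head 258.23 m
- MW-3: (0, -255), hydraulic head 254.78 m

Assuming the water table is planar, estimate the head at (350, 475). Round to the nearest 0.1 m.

∂h/∂x = (258.23 − 258.97) / (-355 − 0) = +0.002085
∂h/∂y = (254.78 − 258.97) / (-255 − 0) = +0.01643
h(350, 475) = 258.97 + (+0.002085)·(350) + (+0.01643)·(475) = 258.97 +0.730 +7.805 = 267.504 m.

267.5 m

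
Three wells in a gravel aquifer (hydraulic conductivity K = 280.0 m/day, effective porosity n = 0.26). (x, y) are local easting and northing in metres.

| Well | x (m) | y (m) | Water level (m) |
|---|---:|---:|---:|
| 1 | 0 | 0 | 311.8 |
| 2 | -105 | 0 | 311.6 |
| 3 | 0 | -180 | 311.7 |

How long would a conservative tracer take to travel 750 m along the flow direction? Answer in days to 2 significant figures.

∂h/∂x = (311.6 − 311.8) / (-105 − 0) = +0.001905
∂h/∂y = (311.7 − 311.8) / (-180 − 0) = +0.0005556
|∇h| = √(0.001905² + 0.0005556²) = 0.001984
Seepage velocity v = K·i/n = 280.0 × 0.001984 / 0.26 = 2.137 m/day.
t = 750 / 2.137 = 351 days.

350 days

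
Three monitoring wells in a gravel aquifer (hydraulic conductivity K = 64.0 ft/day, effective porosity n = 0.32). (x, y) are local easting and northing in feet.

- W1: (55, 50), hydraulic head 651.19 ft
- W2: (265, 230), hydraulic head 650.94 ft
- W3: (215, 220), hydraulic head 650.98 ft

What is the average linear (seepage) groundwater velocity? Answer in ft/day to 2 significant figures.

0.18 ft/day

Taking W1 as reference: W2−W1 = (210, 180, -0.25); W3−W1 = (160, 170, -0.21).
Solve a·Δx + b·Δy = Δh: det = 210·170 − 160·180 = 6900.
∂h/∂x = [(-0.25)·170 − (-0.21)·180] / 6900 = -0.0006812
∂h/∂y = [210·(-0.21) − 160·(-0.25)] / 6900 = -0.0005942
|∇h| = √(-0.0006812² + -0.0005942²) = 0.0009039
Seepage velocity v = K·i/n = 64.0 × 0.0009039 / 0.32 = 0.1808 ft/day.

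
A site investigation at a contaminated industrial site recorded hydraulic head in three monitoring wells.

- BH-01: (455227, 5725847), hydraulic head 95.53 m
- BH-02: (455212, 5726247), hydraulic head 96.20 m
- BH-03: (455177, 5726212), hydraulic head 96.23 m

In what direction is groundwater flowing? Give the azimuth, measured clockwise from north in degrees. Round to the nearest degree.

Taking BH-01 as reference: BH-02−BH-01 = (-15, 400, +0.67); BH-03−BH-01 = (-50, 365, +0.70).
Determinant of the coordinate differences = (-15)·365 − (-50)·400 = 14525.
∂h/∂x = [(+0.67)·365 − (+0.70)·400] / 14525 = -0.002441
∂h/∂y = [(-15)·(+0.70) − (-50)·(+0.67)] / 14525 = +0.001583
Flow direction (−∇h) has components (+0.002441 E, -0.001583 N).
Azimuth = atan2(E, N) = atan2(+0.002441, -0.001583) = 123.0° ≈ 123°.

123°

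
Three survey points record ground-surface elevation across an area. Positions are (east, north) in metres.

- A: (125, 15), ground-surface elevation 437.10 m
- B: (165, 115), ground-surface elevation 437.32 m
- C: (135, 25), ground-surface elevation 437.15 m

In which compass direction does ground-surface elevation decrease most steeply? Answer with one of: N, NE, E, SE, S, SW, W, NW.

W

With z = a·x + b·y + c and A as origin, the differences give:
  40·a + 100·b = +0.22
  10·a + 10·b = +0.05
Eliminate b (×10 and ×100, subtract): -600·a = -2.800 → a = ∂z/∂x = +0.004667
Back-substitute: b = ∂z/∂y = +0.0003333.
Steepest decrease is along −∇f = (-0.004667 E, -0.0003333 N) → west.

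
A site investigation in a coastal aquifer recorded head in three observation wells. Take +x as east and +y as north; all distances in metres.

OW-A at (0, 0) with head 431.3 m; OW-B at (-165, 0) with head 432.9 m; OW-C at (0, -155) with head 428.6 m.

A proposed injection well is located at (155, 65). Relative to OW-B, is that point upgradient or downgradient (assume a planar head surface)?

downgradient

∂h/∂x = (432.9 − 431.3) / (-165 − 0) = -0.009697
∂h/∂y = (428.6 − 431.3) / (-155 − 0) = +0.01742
Head at (155, 65) = 431.3 + (-0.009697)·(155) + (+0.01742)·(65) = 430.93 m.
That is lower than the 432.9 m at OW-B, so the point is downgradient.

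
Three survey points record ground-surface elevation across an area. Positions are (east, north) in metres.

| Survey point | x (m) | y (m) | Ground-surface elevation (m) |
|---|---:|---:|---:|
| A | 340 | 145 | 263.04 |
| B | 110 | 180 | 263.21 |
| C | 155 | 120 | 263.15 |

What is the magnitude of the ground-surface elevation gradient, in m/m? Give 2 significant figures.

0.00083 m/m

With z = a·x + b·y + c and A as origin, the differences give:
  (-230)·a + 35·b = +0.17
  (-185)·a + (-25)·b = +0.11
Eliminate b (×(-25) and ×35, subtract): 12225·a = -8.100 → a = ∂z/∂x = -0.0006626
Back-substitute: b = ∂z/∂y = +0.0005031.
|∇f| = √(-0.0006626² + 0.0005031²) = 0.000832 m/m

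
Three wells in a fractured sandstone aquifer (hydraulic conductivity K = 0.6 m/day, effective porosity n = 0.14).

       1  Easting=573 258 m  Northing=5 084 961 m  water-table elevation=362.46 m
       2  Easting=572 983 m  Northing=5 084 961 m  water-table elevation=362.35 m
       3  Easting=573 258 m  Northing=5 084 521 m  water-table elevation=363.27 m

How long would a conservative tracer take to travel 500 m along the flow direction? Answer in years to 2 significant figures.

∂h/∂x = (362.35 − 362.46) / (572983 − 573258) = +0.0004000
∂h/∂y = (363.27 − 362.46) / (5084521 − 5084961) = -0.001841
|∇h| = √(0.0004000² + -0.001841²) = 0.001884
Seepage velocity v = K·i/n = 0.6 × 0.001884 / 0.14 = 0.008074 m/day.
t = 500 / 0.008074 = 6.193e+04 days = 170 years.

170 years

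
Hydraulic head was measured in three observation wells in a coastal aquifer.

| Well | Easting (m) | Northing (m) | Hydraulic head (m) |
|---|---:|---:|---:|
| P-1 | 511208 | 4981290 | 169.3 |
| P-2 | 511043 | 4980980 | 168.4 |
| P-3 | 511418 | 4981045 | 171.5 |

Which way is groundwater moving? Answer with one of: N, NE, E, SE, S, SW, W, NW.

Taking P-1 as reference: P-2−P-1 = (-165, -310, -0.9); P-3−P-1 = (210, -245, +2.2).
Solve a·Δx + b·Δy = Δh: det = (-165)·(-245) − 210·(-310) = 105525.
∂h/∂x = [(-0.9)·(-245) − (+2.2)·(-310)] / 105525 = +0.008552
∂h/∂y = [(-165)·(+2.2) − 210·(-0.9)] / 105525 = -0.001649
Flow = −∇h = (-0.008552 east, +0.001649 north), which points west.

W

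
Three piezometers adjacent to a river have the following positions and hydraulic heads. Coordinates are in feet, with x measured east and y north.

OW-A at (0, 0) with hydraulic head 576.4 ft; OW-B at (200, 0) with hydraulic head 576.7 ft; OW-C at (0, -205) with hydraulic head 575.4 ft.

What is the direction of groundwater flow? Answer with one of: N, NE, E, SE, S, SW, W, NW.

S

∂h/∂x = (576.7 − 576.4) / (200 − 0) = +0.001500
∂h/∂y = (575.4 − 576.4) / (-205 − 0) = +0.004878
Flow = −∇h = (-0.001500 east, -0.004878 north), which points south.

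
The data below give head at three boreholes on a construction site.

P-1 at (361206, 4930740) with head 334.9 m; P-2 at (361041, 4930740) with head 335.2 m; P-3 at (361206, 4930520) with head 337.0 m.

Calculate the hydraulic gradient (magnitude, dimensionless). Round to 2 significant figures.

0.0097

∂h/∂x = (335.2 − 334.9) / (361041 − 361206) = -0.001818
∂h/∂y = (337.0 − 334.9) / (4930520 − 4930740) = -0.009545
|∇h| = √(-0.001818² + -0.009545²) = 0.009717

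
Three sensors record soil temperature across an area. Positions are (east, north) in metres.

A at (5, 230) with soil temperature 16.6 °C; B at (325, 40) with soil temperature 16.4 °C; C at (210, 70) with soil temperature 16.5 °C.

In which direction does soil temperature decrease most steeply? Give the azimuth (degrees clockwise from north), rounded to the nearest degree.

055°

Taking A as reference: B−A = (320, -190, -0.2); C−A = (205, -160, -0.1).
Determinant of the coordinate differences = 320·(-160) − 205·(-190) = -12250.
∂T/∂x = [(-0.2)·(-160) − (-0.1)·(-190)] / -12250 = -0.001061
∂T/∂y = [320·(-0.1) − 205·(-0.2)] / -12250 = -0.0007347
Steepest decrease is along −∇f: components (+0.001061 E, +0.0007347 N).
Azimuth = atan2(+0.001061, +0.0007347) = 55.3° ≈ 055°.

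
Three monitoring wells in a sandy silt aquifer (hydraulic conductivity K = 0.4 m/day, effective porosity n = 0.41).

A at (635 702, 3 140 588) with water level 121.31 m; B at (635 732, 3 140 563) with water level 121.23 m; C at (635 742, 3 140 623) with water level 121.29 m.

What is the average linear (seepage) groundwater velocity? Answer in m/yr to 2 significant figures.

0.73 m/yr

Taking A as reference: B−A = (30, -25, -0.08); C−A = (40, 35, -0.02).
Solve a·Δx + b·Δy = Δh: det = 30·35 − 40·(-25) = 2050.
∂h/∂x = [(-0.08)·35 − (-0.02)·(-25)] / 2050 = -0.001610
∂h/∂y = [30·(-0.02) − 40·(-0.08)] / 2050 = +0.001268
|∇h| = √(-0.001610² + 0.001268²) = 0.002049
Seepage velocity v = K·i/n = 0.4 × 0.002049 / 0.41 = 0.001999 m/day = 0.7301 m/yr.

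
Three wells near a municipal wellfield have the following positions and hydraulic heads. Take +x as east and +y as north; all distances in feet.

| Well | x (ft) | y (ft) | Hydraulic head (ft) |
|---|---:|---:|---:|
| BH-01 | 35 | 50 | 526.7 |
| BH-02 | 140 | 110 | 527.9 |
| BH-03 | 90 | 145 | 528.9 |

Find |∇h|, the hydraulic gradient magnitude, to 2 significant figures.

With h = a·x + b·y + c and BH-01 as origin, the differences give:
  105·a + 60·b = +1.2
  55·a + 95·b = +2.2
Eliminate b (×95 and ×60, subtract): 6675·a = -18.00 → a = ∂h/∂x = -0.002697
Back-substitute: b = ∂h/∂y = +0.02472.
|∇h| = √(-0.002697² + 0.02472²) = 0.02487

0.025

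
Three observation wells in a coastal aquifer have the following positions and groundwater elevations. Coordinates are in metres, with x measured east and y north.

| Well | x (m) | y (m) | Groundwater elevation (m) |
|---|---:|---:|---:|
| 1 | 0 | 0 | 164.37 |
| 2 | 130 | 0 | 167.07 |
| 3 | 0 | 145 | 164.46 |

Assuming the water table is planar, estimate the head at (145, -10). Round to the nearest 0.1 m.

∂h/∂x = (167.07 − 164.37) / (130 − 0) = +0.02077
∂h/∂y = (164.46 − 164.37) / (145 − 0) = +0.0006207
h(145, -10) = 164.37 + (+0.02077)·(145) + (+0.0006207)·(-10) = 164.37 +3.012 -0.006 = 167.375 m.

167.4 m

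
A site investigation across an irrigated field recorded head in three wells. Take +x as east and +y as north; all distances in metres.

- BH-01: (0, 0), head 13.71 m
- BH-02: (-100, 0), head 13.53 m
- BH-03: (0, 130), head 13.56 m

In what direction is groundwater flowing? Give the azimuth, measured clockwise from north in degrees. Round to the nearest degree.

303°

∂h/∂x = (13.53 − 13.71) / (-100 − 0) = +0.001800
∂h/∂y = (13.56 − 13.71) / (130 − 0) = -0.001154
Flow direction (−∇h) has components (-0.001800 E, +0.001154 N).
Azimuth = atan2(E, N) = atan2(-0.001800, +0.001154) = 302.7° ≈ 303°.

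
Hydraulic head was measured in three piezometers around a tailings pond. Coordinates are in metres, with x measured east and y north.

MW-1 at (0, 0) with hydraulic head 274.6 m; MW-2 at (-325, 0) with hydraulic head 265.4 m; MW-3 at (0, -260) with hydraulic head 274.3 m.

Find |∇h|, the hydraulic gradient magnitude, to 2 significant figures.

∂h/∂x = (265.4 − 274.6) / (-325 − 0) = +0.02831
∂h/∂y = (274.3 − 274.6) / (-260 − 0) = +0.001154
|∇h| = √(0.02831² + 0.001154²) = 0.02833

0.028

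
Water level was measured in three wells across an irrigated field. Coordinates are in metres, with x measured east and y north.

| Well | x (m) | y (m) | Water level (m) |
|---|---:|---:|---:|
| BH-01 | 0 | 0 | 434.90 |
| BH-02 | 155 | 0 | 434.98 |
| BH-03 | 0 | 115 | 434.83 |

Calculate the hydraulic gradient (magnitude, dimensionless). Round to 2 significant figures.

0.00080

∂h/∂x = (434.98 − 434.90) / (155 − 0) = +0.0005161
∂h/∂y = (434.83 − 434.90) / (115 − 0) = -0.0006087
|∇h| = √(0.0005161² + -0.0006087²) = 0.000798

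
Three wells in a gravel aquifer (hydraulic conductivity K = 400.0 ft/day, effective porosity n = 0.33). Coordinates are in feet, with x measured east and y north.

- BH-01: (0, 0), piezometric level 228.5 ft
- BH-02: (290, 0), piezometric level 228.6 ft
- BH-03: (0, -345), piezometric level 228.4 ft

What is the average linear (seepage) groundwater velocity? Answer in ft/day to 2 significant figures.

∂h/∂x = (228.6 − 228.5) / (290 − 0) = +0.0003448
∂h/∂y = (228.4 − 228.5) / (-345 − 0) = +0.0002899
|∇h| = √(0.0003448² + 0.0002899²) = 0.0004505
Seepage velocity v = K·i/n = 400.0 × 0.0004505 / 0.33 = 0.5461 ft/day.

0.55 ft/day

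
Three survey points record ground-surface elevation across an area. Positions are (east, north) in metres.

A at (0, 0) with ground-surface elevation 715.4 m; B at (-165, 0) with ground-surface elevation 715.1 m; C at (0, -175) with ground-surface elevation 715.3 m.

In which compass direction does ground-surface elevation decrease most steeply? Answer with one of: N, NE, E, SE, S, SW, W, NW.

∂z/∂x = (715.1 − 715.4) / (-165 − 0) = +0.001818
∂z/∂y = (715.3 − 715.4) / (-175 − 0) = +0.0005714
Steepest decrease is along −∇f = (-0.001818 E, -0.0005714 N) → west.

W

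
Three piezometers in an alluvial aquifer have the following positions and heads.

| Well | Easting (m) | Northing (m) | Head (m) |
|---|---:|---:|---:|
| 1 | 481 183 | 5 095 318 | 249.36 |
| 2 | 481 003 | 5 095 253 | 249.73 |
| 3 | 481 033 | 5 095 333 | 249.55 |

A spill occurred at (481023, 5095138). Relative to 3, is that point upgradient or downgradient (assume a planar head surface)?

upgradient

Differences from 1: to 2 (Δx, Δy, Δh) = (-180, -65, +0.37); to 3 = (-150, 15, +0.19).
Solve a·Δx + b·Δy = Δh: det = (-180)·15 − (-150)·(-65) = -12450.
∂h/∂x = [(+0.37)·15 − (+0.19)·(-65)] / -12450 = -0.001438
∂h/∂y = [(-180)·(+0.19) − (-150)·(+0.37)] / -12450 = -0.001711
Head at (481023, 5095138) = 249.36 + (-0.001438)·(-160) + (-0.001711)·(-180) = 249.90 m.
That is higher than the 249.55 m at 3, so the point is upgradient.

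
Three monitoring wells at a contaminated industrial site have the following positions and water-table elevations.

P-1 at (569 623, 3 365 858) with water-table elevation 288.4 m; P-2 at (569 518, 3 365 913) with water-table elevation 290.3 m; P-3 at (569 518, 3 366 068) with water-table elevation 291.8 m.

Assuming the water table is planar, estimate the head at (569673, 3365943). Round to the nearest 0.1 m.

Taking P-1 as reference: P-2−P-1 = (-105, 55, +1.9); P-3−P-1 = (-105, 210, +3.4).
Determinant of the coordinate differences = (-105)·210 − (-105)·55 = -16275.
∂h/∂x = [(+1.9)·210 − (+3.4)·55] / -16275 = -0.01303
∂h/∂y = [(-105)·(+3.4) − (-105)·(+1.9)] / -16275 = +0.009677
h(569673, 3365943) = 288.4 + (-0.01303)·(50) + (+0.009677)·(85) = 288.4 -0.651 +0.823 = 288.571 m.

288.6 m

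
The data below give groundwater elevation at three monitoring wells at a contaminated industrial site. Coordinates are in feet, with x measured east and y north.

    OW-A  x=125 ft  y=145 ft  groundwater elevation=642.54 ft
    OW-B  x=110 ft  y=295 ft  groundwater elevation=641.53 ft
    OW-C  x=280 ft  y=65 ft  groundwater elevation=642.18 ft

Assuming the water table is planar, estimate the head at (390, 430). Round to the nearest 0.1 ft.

Taking OW-A as reference: OW-B−OW-A = (-15, 150, -1.01); OW-C−OW-A = (155, -80, -0.36).
Determinant of the coordinate differences = (-15)·(-80) − 155·150 = -22050.
∂h/∂x = [(-1.01)·(-80) − (-0.36)·150] / -22050 = -0.006113
∂h/∂y = [(-15)·(-0.36) − 155·(-1.01)] / -22050 = -0.007345
h(390, 430) = 642.54 + (-0.006113)·(265) + (-0.007345)·(285) = 642.54 -1.620 -2.093 = 638.827 ft.

638.8 ft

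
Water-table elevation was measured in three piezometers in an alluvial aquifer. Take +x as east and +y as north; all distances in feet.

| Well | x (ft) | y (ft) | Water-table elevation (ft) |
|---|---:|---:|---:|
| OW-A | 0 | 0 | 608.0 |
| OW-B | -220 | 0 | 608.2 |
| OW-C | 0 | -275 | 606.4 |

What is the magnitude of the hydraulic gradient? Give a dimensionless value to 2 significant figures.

∂h/∂x = (608.2 − 608.0) / (-220 − 0) = -0.0009091
∂h/∂y = (606.4 − 608.0) / (-275 − 0) = +0.005818
|∇h| = √(-0.0009091² + 0.005818²) = 0.005889

0.0059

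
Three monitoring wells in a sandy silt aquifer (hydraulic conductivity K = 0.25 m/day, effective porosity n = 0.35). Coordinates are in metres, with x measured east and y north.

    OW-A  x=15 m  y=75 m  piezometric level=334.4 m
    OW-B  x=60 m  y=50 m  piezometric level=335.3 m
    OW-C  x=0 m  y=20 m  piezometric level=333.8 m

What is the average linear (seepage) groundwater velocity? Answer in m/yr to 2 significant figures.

With h = a·x + b·y + c and OW-A as origin, the differences give:
  45·a + (-25)·b = +0.9
  (-15)·a + (-55)·b = -0.6
Eliminate b (×(-55) and ×(-25), subtract): -2850·a = -64.50 → a = ∂h/∂x = +0.02263
Back-substitute: b = ∂h/∂y = +0.004737.
|∇h| = √(0.02263² + 0.004737²) = 0.02312
Seepage velocity v = K·i/n = 0.25 × 0.02312 / 0.35 = 0.01651 m/day = 6.03 m/yr.

6.0 m/yr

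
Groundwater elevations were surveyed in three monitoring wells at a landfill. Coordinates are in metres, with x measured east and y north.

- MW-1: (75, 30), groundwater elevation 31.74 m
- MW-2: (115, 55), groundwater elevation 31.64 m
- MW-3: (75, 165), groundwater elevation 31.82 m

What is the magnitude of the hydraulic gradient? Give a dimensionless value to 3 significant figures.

Taking MW-1 as reference: MW-2−MW-1 = (40, 25, -0.10); MW-3−MW-1 = (0, 135, +0.08).
Determinant of the coordinate differences = 40·135 − 0·25 = 5400.
∂h/∂x = [(-0.10)·135 − (+0.08)·25] / 5400 = -0.002870
∂h/∂y = [40·(+0.08) − 0·(-0.10)] / 5400 = +0.0005926
|∇h| = √(-0.002870² + 0.0005926²) = 0.002931

0.00293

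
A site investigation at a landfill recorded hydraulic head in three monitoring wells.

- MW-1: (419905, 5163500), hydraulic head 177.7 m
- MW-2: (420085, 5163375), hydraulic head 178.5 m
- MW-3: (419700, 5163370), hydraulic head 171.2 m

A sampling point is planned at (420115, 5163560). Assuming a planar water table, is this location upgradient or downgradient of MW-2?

Three-point gradient (reference MW-1): Δ to MW-2 = (180, -125, +0.8), Δ to MW-3 = (-205, -130, -6.5).
∂h/∂x = +0.01869, ∂h/∂y = +0.02052 (det = -49025).
Head at (420115, 5163560) = 177.7 + (+0.01869)·(210) + (+0.02052)·(60) = 182.86 m.
That is higher than the 178.5 m at MW-2, so the point is upgradient.

upgradient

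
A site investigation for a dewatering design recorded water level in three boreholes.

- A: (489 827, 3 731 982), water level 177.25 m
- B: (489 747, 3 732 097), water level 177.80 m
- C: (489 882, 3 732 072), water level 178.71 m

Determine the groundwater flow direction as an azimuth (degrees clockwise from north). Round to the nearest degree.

219°

With h = a·x + b·y + c and A as origin, the differences give:
  (-80)·a + 115·b = +0.55
  55·a + 90·b = +1.46
Eliminate b (×90 and ×115, subtract): -13525·a = -118.400 → a = ∂h/∂x = +0.008754
Back-substitute: b = ∂h/∂y = +0.01087.
Flow direction (−∇h) has components (-0.008754 E, -0.01087 N).
Azimuth = atan2(E, N) = atan2(-0.008754, -0.01087) = 218.8° ≈ 219°.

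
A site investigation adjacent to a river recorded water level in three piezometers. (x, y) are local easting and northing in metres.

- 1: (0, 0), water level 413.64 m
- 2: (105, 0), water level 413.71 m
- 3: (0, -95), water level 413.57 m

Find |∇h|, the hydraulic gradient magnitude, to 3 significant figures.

0.000994

∂h/∂x = (413.71 − 413.64) / (105 − 0) = +0.0006667
∂h/∂y = (413.57 − 413.64) / (-95 − 0) = +0.0007368
|∇h| = √(0.0006667² + 0.0007368²) = 0.0009937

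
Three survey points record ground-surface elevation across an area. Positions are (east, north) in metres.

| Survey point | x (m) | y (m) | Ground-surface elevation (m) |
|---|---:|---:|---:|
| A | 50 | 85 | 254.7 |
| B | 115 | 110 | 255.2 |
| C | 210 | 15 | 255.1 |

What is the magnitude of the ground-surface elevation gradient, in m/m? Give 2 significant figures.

0.0082 m/m

Differences from A: to B (Δx, Δy, Δh) = (65, 25, +0.5); to C = (160, -70, +0.4).
Determinant of the coordinate differences = 65·(-70) − 160·25 = -8550.
∂z/∂x = [(+0.5)·(-70) − (+0.4)·25] / -8550 = +0.005263
∂z/∂y = [65·(+0.4) − 160·(+0.5)] / -8550 = +0.006316
|∇f| = √(0.005263² + 0.006316²) = 0.008221 m/m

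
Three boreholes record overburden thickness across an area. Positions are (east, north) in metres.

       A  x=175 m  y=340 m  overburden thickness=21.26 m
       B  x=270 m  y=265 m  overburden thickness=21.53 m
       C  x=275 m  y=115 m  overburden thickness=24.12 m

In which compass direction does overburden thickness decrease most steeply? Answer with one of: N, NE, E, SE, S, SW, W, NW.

NE

With d = a·x + b·y + c and A as origin, the differences give:
  95·a + (-75)·b = +0.27
  100·a + (-225)·b = +2.86
Eliminate b (×(-225) and ×(-75), subtract): -13875·a = 153.750 → a = ∂d/∂x = -0.01108
Back-substitute: b = ∂d/∂y = -0.01764.
Steepest decrease is along −∇f = (+0.01108 E, +0.01764 N) → northeast.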